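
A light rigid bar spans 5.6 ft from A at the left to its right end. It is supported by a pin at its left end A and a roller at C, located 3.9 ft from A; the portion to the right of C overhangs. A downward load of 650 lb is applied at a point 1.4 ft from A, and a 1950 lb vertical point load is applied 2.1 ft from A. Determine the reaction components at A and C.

A_x = 0, A_y = 1317 lb, C_y = 1283 lb

ΣM about A: C_y·3.9 − 650·1.4 − 1950·2.1 = 0 → C_y = 5005/3.9 = 1283.33 ≈ 1283 lb.
ΣF_y = 0: A_y + 1283.33 − 650 − 1950 = 0 → A_y = 1317 lb.
ΣF_x = 0: no horizontal applied forces, so A_x = 0.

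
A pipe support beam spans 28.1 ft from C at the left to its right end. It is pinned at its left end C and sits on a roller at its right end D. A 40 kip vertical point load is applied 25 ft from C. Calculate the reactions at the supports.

C_x = 0, C_y = 4.413 kip, D_y = 35.59 kip

ΣM about C: D_y·28.1 − 40·25 = 0 → D_y = 1000/28.1 = 35.5872 ≈ 35.59 kip.
ΣF_y = 0: C_y + 35.5872 − 40 = 0 → C_y = 4.413 kip.
ΣF_x = 0: no horizontal applied forces, so C_x = 0.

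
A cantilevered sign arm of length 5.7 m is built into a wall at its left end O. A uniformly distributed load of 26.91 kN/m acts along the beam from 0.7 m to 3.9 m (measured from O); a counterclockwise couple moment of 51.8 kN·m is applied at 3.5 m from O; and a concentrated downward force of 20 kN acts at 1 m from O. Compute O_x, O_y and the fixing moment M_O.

O_x = 0, O_y = 106.1 kN, M_O = 166.3 kN·m

Resultant of the distributed load: 26.91 × 3.2 = 86.112 kN at 2.3 m from O.
ΣF_x = 0: O_x = 0.
ΣF_y = 0: O_y − 26.91·3.2 − 20 = 0 → O_y = 106.1 kN.
ΣM about O: M_O − (26.91·3.2)·2.3 + 51.8 − 20·1 = 0 → M_O = 166.3 kN·m.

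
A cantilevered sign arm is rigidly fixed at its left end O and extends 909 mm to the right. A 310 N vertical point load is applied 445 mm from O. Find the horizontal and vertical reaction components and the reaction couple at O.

ΣF_x = 0: O_x = 0.
ΣF_y = 0: O_y − 310 = 0 → O_y = 310.0 N.
ΣM about O: M_O − 310·445 = 0 → M_O = 138000 N·mm.

O_x = 0, O_y = 310.0 N, M_O = 138000 N·mm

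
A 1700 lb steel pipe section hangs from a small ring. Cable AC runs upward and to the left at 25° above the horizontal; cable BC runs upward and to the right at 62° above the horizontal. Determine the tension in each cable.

T_AC = 799.2 lb, T_BC = 1543 lb

ΣF_x = 0: −T_AC·cos25° + T_BC·cos62° = 0 → T_BC = 1.93048·T_AC.
ΣF_y = 0: T_AC·sin25° + T_BC·sin62° = 1700.
Substitute: T_AC·(0.422618 + 1.93048·0.882948) = 1700 → T_AC = 799.198 ≈ 799.2 lb.
Then T_BC = 1.93048 × 799.198 = 1543 lb.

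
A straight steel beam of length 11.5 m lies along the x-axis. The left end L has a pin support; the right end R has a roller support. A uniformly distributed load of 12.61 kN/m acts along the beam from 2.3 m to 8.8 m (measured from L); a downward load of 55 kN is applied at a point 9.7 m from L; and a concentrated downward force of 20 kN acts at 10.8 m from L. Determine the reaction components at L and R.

Resultant of the distributed load: 12.61 × 6.5 = 81.965 kN at 5.55 m from L.
Moments about L: R_y·11.5 − (12.61·6.5)·5.55 − 55·9.7 − 20·10.8 = 0 → R_y = 1204.40575/11.5 = 104.731 ≈ 104.7 kN.
ΣF_y = 0: L_y + 104.731 − 12.61·6.5 − 55 − 20 = 0 → L_y = 52.23 kN.
ΣF_x = 0: no horizontal applied forces, so L_x = 0.

L_x = 0, L_y = 52.23 kN, R_y = 104.7 kN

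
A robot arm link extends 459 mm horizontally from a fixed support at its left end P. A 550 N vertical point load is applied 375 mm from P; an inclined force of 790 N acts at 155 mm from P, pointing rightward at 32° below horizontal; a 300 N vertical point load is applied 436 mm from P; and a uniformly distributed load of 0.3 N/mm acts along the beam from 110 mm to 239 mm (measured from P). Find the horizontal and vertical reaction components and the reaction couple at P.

P_x = -670.0 N, P_y = 1307 N, M_P = 408700 N·mm

Resultant of the distributed load: 0.3 × 129 = 38.7 N at 174.5 mm from P.
ΣF_x = 0: P_x + 790·cos32° = 0 → P_x = -670.0 N.
ΣF_y = 0: P_y − 550 − 790·sin32° − 300 − 0.3·129 = 0 → P_y = 1307 N.
ΣM about P: M_P − 550·375 − 790·sin32°·155 − 300·436 − (0.3·129)·174.5 = 0 → M_P = 408700 N·mm.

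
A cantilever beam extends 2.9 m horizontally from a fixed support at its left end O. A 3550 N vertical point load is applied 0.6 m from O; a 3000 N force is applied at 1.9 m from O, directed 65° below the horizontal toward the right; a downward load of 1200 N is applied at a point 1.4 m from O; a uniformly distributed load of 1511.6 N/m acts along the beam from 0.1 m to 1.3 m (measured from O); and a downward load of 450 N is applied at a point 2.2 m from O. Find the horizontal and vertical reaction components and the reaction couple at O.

Resultant of the distributed load: 1511.6 × 1.2 = 1813.92 N at 0.7 m from O.
ΣF_x = 0: O_x + 3000·cos65° = 0 → O_x = -1268 N.
ΣF_y = 0: O_y − 3550 − 3000·sin65° − 1200 − 1511.6·1.2 − 450 = 0 → O_y = 9733 N.
ΣM about O: M_O − 3550·0.6 − 3000·sin65°·1.9 − 1200·1.4 − (1511.6·1.2)·0.7 − 450·2.2 = 0 → M_O = 11240 N·m.

O_x = -1268 N, O_y = 9733 N, M_O = 11240 N·m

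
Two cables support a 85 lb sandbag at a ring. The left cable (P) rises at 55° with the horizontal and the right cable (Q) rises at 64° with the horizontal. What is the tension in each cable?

ΣF_x = 0: −T_P·cos55° + T_Q·cos64° = 0 → T_Q = 1.30843·T_P.
ΣF_y = 0: T_P·sin55° + T_Q·sin64° = 85.
Substitute: T_P·(0.819152 + 1.30843·0.898794) = 85 → T_P = 42.6031 ≈ 42.60 lb.
Then T_Q = 1.30843 × 42.6031 = 55.74 lb.

T_P = 42.60 lb, T_Q = 55.74 lb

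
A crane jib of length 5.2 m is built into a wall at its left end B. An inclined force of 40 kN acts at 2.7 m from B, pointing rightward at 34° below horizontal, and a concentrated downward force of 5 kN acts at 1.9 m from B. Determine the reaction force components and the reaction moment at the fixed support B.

ΣF_x = 0: B_x + 40·cos34° = 0 → B_x = -33.16 kN.
ΣF_y = 0: B_y − 40·sin34° − 5 = 0 → B_y = 27.37 kN.
ΣM about B: M_B − 40·sin34°·2.7 − 5·1.9 = 0 → M_B = 69.89 kN·m.

B_x = -33.16 kN, B_y = 27.37 kN, M_B = 69.89 kN·m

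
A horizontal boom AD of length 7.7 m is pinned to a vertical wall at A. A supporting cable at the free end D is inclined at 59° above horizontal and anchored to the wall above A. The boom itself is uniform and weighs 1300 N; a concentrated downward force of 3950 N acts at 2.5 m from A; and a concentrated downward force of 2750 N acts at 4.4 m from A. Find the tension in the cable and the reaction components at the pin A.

T = 4088 N, A_x = 2105 N, A_y = 4496 N

ΣM about A: T·sin59°·7.7 − 1300·3.85 − 3950·2.5 − 2750·4.4 = 0 → T = 26980/(7.7·0.857167) = 4087.76 ≈ 4088 N.
ΣF_x = 0: A_x − T·cos59° = 0 → A_x = 4087.76 × 0.515038 = 2105 N.
ΣF_y = 0: A_y + T·sin59° − 1300 − 3950 − 2750 = 0 → A_y = 8000 − 4087.76 × 0.857167 = 4496 N.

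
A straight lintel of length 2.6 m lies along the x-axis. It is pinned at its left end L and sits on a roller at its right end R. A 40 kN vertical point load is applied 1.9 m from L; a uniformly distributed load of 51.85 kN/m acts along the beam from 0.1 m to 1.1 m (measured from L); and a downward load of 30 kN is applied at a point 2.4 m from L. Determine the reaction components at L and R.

L_x = 0, L_y = 52.96 kN, R_y = 68.89 kN

Resultant of the distributed load: 51.85 × 1 = 51.85 kN at 0.6 m from L.
Taking moments about L: R_y·2.6 − 40·1.9 − (51.85·1)·0.6 − 30·2.4 = 0 → R_y = 179.11/2.6 = 68.8885 ≈ 68.89 kN.
ΣF_y = 0: L_y + 68.8885 − 40 − 51.85·1 − 30 = 0 → L_y = 52.96 kN.
ΣF_x = 0: no horizontal applied forces, so L_x = 0.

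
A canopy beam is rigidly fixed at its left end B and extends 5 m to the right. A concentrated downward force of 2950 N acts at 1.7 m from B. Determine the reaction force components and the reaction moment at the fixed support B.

B_x = 0, B_y = 2950 N, M_B = 5015 N·m

ΣF_x = 0: B_x = 0.
ΣF_y = 0: B_y − 2950 = 0 → B_y = 2950 N.
ΣM about B: M_B − 2950·1.7 = 0 → M_B = 5015 N·m.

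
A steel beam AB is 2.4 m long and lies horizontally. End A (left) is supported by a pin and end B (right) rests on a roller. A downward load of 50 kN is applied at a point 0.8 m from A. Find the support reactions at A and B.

A_x = 0, A_y = 33.33 kN, B_y = 16.67 kN

ΣM about A: B_y·2.4 − 50·0.8 = 0 → B_y = 40/2.4 = 16.6667 ≈ 16.67 kN.
ΣF_y = 0: A_y + 16.6667 − 50 = 0 → A_y = 33.33 kN.
ΣF_x = 0: no horizontal applied forces, so A_x = 0.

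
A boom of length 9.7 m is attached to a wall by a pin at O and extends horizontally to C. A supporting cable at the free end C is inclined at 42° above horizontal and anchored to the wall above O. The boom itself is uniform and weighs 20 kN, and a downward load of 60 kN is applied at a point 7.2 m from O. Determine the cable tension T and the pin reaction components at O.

ΣM about O: T·sin42°·9.7 − 20·4.85 − 60·7.2 = 0 → T = 529/(9.7·0.669131) = 81.5028 ≈ 81.50 kN.
ΣF_x = 0: O_x − T·cos42° = 0 → O_x = 81.5028 × 0.743145 = 60.57 kN.
ΣF_y = 0: O_y + T·sin42° − 20 − 60 = 0 → O_y = 80 − 81.5028 × 0.669131 = 25.46 kN.

T = 81.50 kN, O_x = 60.57 kN, O_y = 25.46 kN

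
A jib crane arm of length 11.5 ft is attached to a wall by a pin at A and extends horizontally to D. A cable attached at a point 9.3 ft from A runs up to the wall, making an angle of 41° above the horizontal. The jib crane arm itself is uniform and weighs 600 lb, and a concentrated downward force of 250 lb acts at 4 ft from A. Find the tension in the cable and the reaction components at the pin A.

T = 729.3 lb, A_x = 550.4 lb, A_y = 371.5 lb

ΣM about A: T·sin41°·9.3 − 600·5.75 − 250·4 = 0 → T = 4450/(9.3·0.656059) = 729.347 ≈ 729.3 lb.
ΣF_x = 0: A_x − T·cos41° = 0 → A_x = 729.347 × 0.75471 = 550.4 lb.
ΣF_y = 0: A_y + T·sin41° − 600 − 250 = 0 → A_y = 850 − 729.347 × 0.656059 = 371.5 lb.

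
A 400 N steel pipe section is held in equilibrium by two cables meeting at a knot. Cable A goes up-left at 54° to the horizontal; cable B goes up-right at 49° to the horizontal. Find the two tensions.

ΣF_x = 0: −T_A·cos54° + T_B·cos49° = 0 → T_B = 0.895933·T_A.
ΣF_y = 0: T_A·sin54° + T_B·sin49° = 400.
Substitute: T_A·(0.809017 + 0.895933·0.75471) = 400 → T_A = 269.326 ≈ 269.3 N.
Then T_B = 0.895933 × 269.326 = 241.3 N.

T_A = 269.3 N, T_B = 241.3 N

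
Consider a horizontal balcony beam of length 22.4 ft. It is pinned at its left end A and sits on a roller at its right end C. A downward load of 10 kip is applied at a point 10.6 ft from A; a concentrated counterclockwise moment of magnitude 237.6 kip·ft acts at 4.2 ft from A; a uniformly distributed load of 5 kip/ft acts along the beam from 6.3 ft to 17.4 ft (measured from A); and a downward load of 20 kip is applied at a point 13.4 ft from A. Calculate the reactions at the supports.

Resultant of the distributed load: 5 × 11.1 = 55.5 kip at 11.85 ft from A.
ΣM about A: C_y·22.4 − 10·10.6 + 237.6 − (5·11.1)·11.85 − 20·13.4 = 0 → C_y = 794.075/22.4 = 35.4498 ≈ 35.45 kip.
ΣF_y = 0: A_y + 35.4498 − 10 − 5·11.1 − 20 = 0 → A_y = 50.05 kip.
ΣF_x = 0: no horizontal applied forces, so A_x = 0.

A_x = 0, A_y = 50.05 kip, C_y = 35.45 kip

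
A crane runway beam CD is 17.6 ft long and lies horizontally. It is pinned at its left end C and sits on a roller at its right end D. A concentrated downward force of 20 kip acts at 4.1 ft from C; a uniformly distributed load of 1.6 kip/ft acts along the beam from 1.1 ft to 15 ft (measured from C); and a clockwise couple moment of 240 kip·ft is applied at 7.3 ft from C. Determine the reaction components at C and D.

C_x = 0, C_y = 13.77 kip, D_y = 28.47 kip

Resultant of the distributed load: 1.6 × 13.9 = 22.24 kip at 8.05 ft from C.
Taking moments about C: D_y·17.6 − 20·4.1 − (1.6·13.9)·8.05 − 240 = 0 → D_y = 501.032/17.6 = 28.4677 ≈ 28.47 kip.
ΣF_y = 0: C_y + 28.4677 − 20 − 1.6·13.9 = 0 → C_y = 13.77 kip.
ΣF_x = 0: no horizontal applied forces, so C_x = 0.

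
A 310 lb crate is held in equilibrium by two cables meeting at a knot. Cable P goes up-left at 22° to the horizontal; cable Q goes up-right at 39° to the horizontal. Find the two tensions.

ΣF_x = 0: −T_P·cos22° + T_Q·cos39° = 0 → T_Q = 1.19306·T_P.
ΣF_y = 0: T_P·sin22° + T_Q·sin39° = 310.
Substitute: T_P·(0.374607 + 1.19306·0.62932) = 310 → T_P = 275.452 ≈ 275.5 lb.
Then T_Q = 1.19306 × 275.452 = 328.6 lb.

T_P = 275.5 lb, T_Q = 328.6 lb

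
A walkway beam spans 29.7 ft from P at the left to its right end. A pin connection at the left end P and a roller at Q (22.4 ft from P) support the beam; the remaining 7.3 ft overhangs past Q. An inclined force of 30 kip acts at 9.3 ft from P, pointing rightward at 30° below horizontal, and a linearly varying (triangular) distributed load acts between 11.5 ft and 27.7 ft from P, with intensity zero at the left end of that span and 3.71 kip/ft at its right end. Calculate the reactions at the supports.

P_x = -25.98 kip, P_y = 8.906 kip, Q_y = 36.14 kip

Resultant of the triangular load: ½ × 3.71 × 16.2 = 30.051 kip, acting at 22.3 ft from P (one-third of the span from the peak).
Moments about P: Q_y·22.4 − 30·sin30°·9.3 − (½·3.71·16.2)·22.3 = 0 → Q_y = 809.6373/22.4 = 36.1445 ≈ 36.14 kip.
ΣF_y = 0: P_y + 36.1445 − 30·sin30° − ½·3.71·16.2 = 0 → P_y = 8.906 kip.
ΣF_x = 0: P_x + 30·cos30° = 0 → P_x = -25.98 kip.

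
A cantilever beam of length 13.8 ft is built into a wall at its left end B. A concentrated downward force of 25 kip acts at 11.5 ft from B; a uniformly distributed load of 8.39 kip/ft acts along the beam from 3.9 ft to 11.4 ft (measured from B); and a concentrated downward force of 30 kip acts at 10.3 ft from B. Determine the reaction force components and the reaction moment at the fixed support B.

B_x = 0, B_y = 117.9 kip, M_B = 1078 kip·ft

Resultant of the distributed load: 8.39 × 7.5 = 62.925 kip at 7.65 ft from B.
ΣF_x = 0: B_x = 0.
ΣF_y = 0: B_y − 25 − 8.39·7.5 − 30 = 0 → B_y = 117.9 kip.
ΣM about B: M_B − 25·11.5 − (8.39·7.5)·7.65 − 30·10.3 = 0 → M_B = 1078 kip·ft.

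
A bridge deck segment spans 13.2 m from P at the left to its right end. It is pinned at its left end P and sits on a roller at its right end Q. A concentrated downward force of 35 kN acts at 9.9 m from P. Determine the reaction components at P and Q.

P_x = 0, P_y = 8.750 kN, Q_y = 26.25 kN

ΣM about P: Q_y·13.2 − 35·9.9 = 0 → Q_y = 346.5/13.2 = 26.25 kN.
ΣF_y = 0: P_y + 26.25 − 35 = 0 → P_y = 8.750 kN.
ΣF_x = 0: no horizontal applied forces, so P_x = 0.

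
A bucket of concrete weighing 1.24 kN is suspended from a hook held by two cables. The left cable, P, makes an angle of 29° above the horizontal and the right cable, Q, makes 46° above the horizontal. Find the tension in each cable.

T_P = 0.8918 kN, T_Q = 1.123 kN

ΣF_x = 0: −T_P·cos29° + T_Q·cos46° = 0 → T_Q = 1.25906·T_P.
ΣF_y = 0: T_P·sin29° + T_Q·sin46° = 1.24.
Substitute: T_P·(0.48481 + 1.25906·0.71934) = 1.24 → T_P = 0.891764 ≈ 0.8918 kN.
Then T_Q = 1.25906 × 0.891764 = 1.123 kN.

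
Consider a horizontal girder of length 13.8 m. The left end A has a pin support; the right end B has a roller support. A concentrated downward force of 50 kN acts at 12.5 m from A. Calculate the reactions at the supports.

ΣM about A: B_y·13.8 − 50·12.5 = 0 → B_y = 625/13.8 = 45.2899 ≈ 45.29 kN.
ΣF_y = 0: A_y + 45.2899 − 50 = 0 → A_y = 4.710 kN.
ΣF_x = 0: no horizontal applied forces, so A_x = 0.

A_x = 0, A_y = 4.710 kN, B_y = 45.29 kN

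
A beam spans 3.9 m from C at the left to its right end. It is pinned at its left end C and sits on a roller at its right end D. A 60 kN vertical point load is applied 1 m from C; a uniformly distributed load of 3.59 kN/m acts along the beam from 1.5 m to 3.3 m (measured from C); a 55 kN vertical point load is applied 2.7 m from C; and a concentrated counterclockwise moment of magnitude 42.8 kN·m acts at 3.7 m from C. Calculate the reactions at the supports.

C_x = 0, C_y = 75.00 kN, D_y = 46.46 kN

Resultant of the distributed load: 3.59 × 1.8 = 6.462 kN at 2.4 m from C.
ΣM about C: D_y·3.9 − 60·1 − (3.59·1.8)·2.4 − 55·2.7 + 42.8 = 0 → D_y = 181.2088/3.9 = 46.4638 ≈ 46.46 kN.
ΣF_y = 0: C_y + 46.4638 − 60 − 3.59·1.8 − 55 = 0 → C_y = 75.00 kN.
ΣF_x = 0: no horizontal applied forces, so C_x = 0.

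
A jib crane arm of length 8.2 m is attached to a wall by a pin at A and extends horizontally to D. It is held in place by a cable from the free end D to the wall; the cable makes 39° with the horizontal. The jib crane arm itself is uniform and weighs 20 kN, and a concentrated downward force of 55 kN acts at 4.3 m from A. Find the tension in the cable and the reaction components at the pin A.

ΣM about A: T·sin39°·8.2 − 20·4.1 − 55·4.3 = 0 → T = 318.5/(8.2·0.62932) = 61.7197 ≈ 61.72 kN.
ΣF_x = 0: A_x − T·cos39° = 0 → A_x = 61.7197 × 0.777146 = 47.97 kN.
ΣF_y = 0: A_y + T·sin39° − 20 − 55 = 0 → A_y = 75 − 61.7197 × 0.62932 = 36.16 kN.

T = 61.72 kN, A_x = 47.97 kN, A_y = 36.16 kN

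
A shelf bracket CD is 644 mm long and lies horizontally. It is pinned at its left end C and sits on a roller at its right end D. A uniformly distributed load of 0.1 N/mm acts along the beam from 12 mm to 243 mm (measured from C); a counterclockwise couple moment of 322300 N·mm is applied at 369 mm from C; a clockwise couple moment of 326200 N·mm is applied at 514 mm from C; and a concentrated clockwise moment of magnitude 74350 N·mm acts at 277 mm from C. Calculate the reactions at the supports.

Resultant of the distributed load: 0.1 × 231 = 23.1 N at 127.5 mm from C.
Taking moments about C: D_y·644 − (0.1·231)·127.5 + 322300 − 326200 − 74350 = 0 → D_y = 81195.25/644 = 126.08 ≈ 126.1 N.
ΣF_y = 0: C_y + 126.08 − 0.1·231 = 0 → C_y = -103.0 N.
ΣF_x = 0: no horizontal applied forces, so C_x = 0.

C_x = 0, C_y = -103.0 N, D_y = 126.1 N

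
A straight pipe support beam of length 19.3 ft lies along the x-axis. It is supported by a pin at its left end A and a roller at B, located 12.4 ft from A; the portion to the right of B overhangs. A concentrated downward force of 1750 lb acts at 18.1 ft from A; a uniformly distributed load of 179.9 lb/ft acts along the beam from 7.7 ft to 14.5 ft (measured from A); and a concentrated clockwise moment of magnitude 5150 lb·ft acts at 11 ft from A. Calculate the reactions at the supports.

Resultant of the distributed load: 179.9 × 6.8 = 1223.32 lb at 11.1 ft from A.
Taking moments about A: B_y·12.4 − 1750·18.1 − (179.9·6.8)·11.1 − 5150 = 0 → B_y = 50403.852/12.4 = 4064.83 ≈ 4065 lb.
ΣF_y = 0: A_y + 4064.83 − 1750 − 179.9·6.8 = 0 → A_y = -1092 lb.
ΣF_x = 0: no horizontal applied forces, so A_x = 0.

A_x = 0, A_y = -1092 lb, B_y = 4065 lb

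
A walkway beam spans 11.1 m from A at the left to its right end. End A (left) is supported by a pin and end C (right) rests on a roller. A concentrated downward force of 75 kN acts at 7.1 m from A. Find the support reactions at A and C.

A_x = 0, A_y = 27.03 kN, C_y = 47.97 kN

ΣM about A: C_y·11.1 − 75·7.1 = 0 → C_y = 532.5/11.1 = 47.973 ≈ 47.97 kN.
ΣF_y = 0: A_y + 47.973 − 75 = 0 → A_y = 27.03 kN.
ΣF_x = 0: no horizontal applied forces, so A_x = 0.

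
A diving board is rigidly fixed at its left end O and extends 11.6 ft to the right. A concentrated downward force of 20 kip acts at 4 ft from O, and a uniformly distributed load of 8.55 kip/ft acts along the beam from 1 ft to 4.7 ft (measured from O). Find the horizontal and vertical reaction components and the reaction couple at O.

Resultant of the distributed load: 8.55 × 3.7 = 31.635 kip at 2.85 ft from O.
ΣF_x = 0: O_x = 0.
ΣF_y = 0: O_y − 20 − 8.55·3.7 = 0 → O_y = 51.64 kip.
ΣM about O: M_O − 20·4 − (8.55·3.7)·2.85 = 0 → M_O = 170.2 kip·ft.

O_x = 0, O_y = 51.64 kip, M_O = 170.2 kip·ft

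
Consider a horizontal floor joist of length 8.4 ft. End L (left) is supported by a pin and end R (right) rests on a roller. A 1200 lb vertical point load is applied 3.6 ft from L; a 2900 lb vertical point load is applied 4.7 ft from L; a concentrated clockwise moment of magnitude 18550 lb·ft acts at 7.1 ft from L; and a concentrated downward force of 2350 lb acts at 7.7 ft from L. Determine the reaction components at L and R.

L_x = 0, L_y = -49.40 lb, R_y = 6499 lb

Moments about L: R_y·8.4 − 1200·3.6 − 2900·4.7 − 18550 − 2350·7.7 = 0 → R_y = 54595/8.4 = 6499.4 ≈ 6499 lb.
ΣF_y = 0: L_y + 6499.4 − 1200 − 2900 − 2350 = 0 → L_y = -49.40 lb.
ΣF_x = 0: no horizontal applied forces, so L_x = 0.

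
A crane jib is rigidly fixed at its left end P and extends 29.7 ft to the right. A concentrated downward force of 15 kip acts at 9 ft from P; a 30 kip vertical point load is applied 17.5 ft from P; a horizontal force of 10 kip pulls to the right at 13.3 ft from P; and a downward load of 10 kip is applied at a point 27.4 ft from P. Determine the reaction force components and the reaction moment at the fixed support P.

ΣF_x = 0: P_x + 10 = 0 → P_x = -10.00 kip.
ΣF_y = 0: P_y − 15 − 30 − 10 = 0 → P_y = 55.00 kip.
ΣM about P: M_P − 15·9 − 30·17.5 − 10·27.4 = 0 → M_P = 934.0 kip·ft.

P_x = -10.00 kip, P_y = 55.00 kip, M_P = 934.0 kip·ft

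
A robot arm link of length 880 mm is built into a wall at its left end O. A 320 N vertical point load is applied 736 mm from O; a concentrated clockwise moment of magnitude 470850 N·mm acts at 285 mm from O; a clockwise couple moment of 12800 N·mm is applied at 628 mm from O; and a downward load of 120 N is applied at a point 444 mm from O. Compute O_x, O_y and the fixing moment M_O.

O_x = 0, O_y = 440.0 N, M_O = 772400 N·mm

ΣF_x = 0: O_x = 0.
ΣF_y = 0: O_y − 320 − 120 = 0 → O_y = 440.0 N.
ΣM about O: M_O − 320·736 − 470850 − 12800 − 120·444 = 0 → M_O = 772400 N·mm.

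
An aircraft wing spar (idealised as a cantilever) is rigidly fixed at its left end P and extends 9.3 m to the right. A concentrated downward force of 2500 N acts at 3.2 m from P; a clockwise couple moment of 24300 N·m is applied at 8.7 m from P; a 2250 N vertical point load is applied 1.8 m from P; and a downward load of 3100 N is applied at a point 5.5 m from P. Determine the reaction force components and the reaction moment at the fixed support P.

P_x = 0, P_y = 7850 N, M_P = 53400 N·m

ΣF_x = 0: P_x = 0.
ΣF_y = 0: P_y − 2500 − 2250 − 3100 = 0 → P_y = 7850 N.
ΣM about P: M_P − 2500·3.2 − 24300 − 2250·1.8 − 3100·5.5 = 0 → M_P = 53400 N·m.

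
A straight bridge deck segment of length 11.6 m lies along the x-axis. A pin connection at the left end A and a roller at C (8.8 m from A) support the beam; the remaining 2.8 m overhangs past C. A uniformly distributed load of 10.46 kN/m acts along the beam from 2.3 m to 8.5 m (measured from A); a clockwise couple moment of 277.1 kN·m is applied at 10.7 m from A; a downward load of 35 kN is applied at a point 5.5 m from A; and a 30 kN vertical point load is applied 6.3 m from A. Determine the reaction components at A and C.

A_x = 0, A_y = 15.22 kN, C_y = 114.6 kN

Resultant of the distributed load: 10.46 × 6.2 = 64.852 kN at 5.4 m from A.
Moments about A: C_y·8.8 − (10.46·6.2)·5.4 − 277.1 − 35·5.5 − 30·6.3 = 0 → C_y = 1008.8008/8.8 = 114.636 ≈ 114.6 kN.
ΣF_y = 0: A_y + 114.636 − 10.46·6.2 − 35 − 30 = 0 → A_y = 15.22 kN.
ΣF_x = 0: no horizontal applied forces, so A_x = 0.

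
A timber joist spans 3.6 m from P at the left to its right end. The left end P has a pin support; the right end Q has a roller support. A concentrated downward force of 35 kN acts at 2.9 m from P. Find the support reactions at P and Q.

P_x = 0, P_y = 6.806 kN, Q_y = 28.19 kN

Taking moments about P: Q_y·3.6 − 35·2.9 = 0 → Q_y = 101.5/3.6 = 28.1944 ≈ 28.19 kN.
ΣF_y = 0: P_y + 28.1944 − 35 = 0 → P_y = 6.806 kN.
ΣF_x = 0: no horizontal applied forces, so P_x = 0.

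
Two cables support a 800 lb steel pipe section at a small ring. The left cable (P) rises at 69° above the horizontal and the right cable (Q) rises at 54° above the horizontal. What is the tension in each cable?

ΣF_x = 0: −T_P·cos69° + T_Q·cos54° = 0 → T_Q = 0.609692·T_P.
ΣF_y = 0: T_P·sin69° + T_Q·sin54° = 800.
Substitute: T_P·(0.93358 + 0.609692·0.809017) = 800 → T_P = 560.683 ≈ 560.7 lb.
Then T_Q = 0.609692 × 560.683 = 341.8 lb.

T_P = 560.7 lb, T_Q = 341.8 lb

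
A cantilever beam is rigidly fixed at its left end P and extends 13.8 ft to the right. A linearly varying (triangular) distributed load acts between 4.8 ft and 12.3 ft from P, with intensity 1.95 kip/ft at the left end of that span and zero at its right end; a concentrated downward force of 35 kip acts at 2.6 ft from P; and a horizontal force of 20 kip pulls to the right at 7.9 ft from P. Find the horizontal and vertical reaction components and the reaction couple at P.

P_x = -20.00 kip, P_y = 42.31 kip, M_P = 144.4 kip·ft

Resultant of the triangular load: ½ × 1.95 × 7.5 = 7.3125 kip, acting at 7.3 ft from P (one-third of the span from the peak).
ΣF_x = 0: P_x + 20 = 0 → P_x = -20.00 kip.
ΣF_y = 0: P_y − ½·1.95·7.5 − 35 = 0 → P_y = 42.31 kip.
ΣM about P: M_P − (½·1.95·7.5)·7.3 − 35·2.6 = 0 → M_P = 144.4 kip·ft.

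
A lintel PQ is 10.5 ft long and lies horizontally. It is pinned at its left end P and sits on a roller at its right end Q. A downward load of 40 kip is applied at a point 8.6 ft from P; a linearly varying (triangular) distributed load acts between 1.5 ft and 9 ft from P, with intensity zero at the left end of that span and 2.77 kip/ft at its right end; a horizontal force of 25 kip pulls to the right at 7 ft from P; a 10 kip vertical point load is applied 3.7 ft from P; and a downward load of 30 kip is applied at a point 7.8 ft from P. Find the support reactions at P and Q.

Resultant of the triangular load: ½ × 2.77 × 7.5 = 10.3875 kip, acting at 6.5 ft from P (one-third of the span from the peak).
Taking moments about P: Q_y·10.5 − 40·8.6 − (½·2.77·7.5)·6.5 − 10·3.7 − 30·7.8 = 0 → Q_y = 682.51875/10.5 = 65.0018 ≈ 65.00 kip.
ΣF_y = 0: P_y + 65.0018 − 40 − ½·2.77·7.5 − 10 − 30 = 0 → P_y = 25.39 kip.
ΣF_x = 0: P_x + 25 = 0 → P_x = -25.00 kip.

P_x = -25.00 kip, P_y = 25.39 kip, Q_y = 65.00 kip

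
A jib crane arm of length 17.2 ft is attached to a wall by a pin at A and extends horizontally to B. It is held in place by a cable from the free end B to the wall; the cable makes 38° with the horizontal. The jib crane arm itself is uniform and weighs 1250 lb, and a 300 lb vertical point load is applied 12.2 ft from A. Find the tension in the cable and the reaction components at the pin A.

ΣM about A: T·sin38°·17.2 − 1250·8.6 − 300·12.2 = 0 → T = 14410/(17.2·0.615661) = 1360.8 ≈ 1361 lb.
ΣF_x = 0: A_x − T·cos38° = 0 → A_x = 1360.8 × 0.788011 = 1072 lb.
ΣF_y = 0: A_y + T·sin38° − 1250 − 300 = 0 → A_y = 1550 − 1360.8 × 0.615661 = 712.2 lb.

T = 1361 lb, A_x = 1072 lb, A_y = 712.2 lb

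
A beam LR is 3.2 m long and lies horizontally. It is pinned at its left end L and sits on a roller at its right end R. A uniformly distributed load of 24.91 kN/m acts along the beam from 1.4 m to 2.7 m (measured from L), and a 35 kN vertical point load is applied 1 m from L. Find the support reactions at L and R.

Resultant of the distributed load: 24.91 × 1.3 = 32.383 kN at 2.05 m from L.
Moments about L: R_y·3.2 − (24.91·1.3)·2.05 − 35·1 = 0 → R_y = 101.38515/3.2 = 31.6829 ≈ 31.68 kN.
ΣF_y = 0: L_y + 31.6829 − 24.91·1.3 − 35 = 0 → L_y = 35.70 kN.
ΣF_x = 0: no horizontal applied forces, so L_x = 0.

L_x = 0, L_y = 35.70 kN, R_y = 31.68 kN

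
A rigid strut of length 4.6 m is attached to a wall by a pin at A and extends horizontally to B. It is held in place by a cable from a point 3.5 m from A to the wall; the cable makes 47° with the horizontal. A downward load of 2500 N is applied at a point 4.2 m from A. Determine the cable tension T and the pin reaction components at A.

T = 4102 N, A_x = 2798 N, A_y = -500.0 N

ΣM about A: T·sin47°·3.5 − 2500·4.2 = 0 → T = 10500/(3.5·0.731354) = 4101.98 ≈ 4102 N.
ΣF_x = 0: A_x − T·cos47° = 0 → A_x = 4101.98 × 0.681998 = 2798 N.
ΣF_y = 0: A_y + T·sin47° − 2500 = 0 → A_y = 2500 − 4101.98 × 0.731354 = -500.0 N.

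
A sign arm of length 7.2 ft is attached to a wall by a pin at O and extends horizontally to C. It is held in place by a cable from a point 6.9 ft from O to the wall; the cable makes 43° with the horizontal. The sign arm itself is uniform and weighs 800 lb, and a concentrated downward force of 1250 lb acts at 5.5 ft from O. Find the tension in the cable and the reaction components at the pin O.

ΣM about O: T·sin43°·6.9 − 800·3.6 − 1250·5.5 = 0 → T = 9755/(6.9·0.681998) = 2072.98 ≈ 2073 lb.
ΣF_x = 0: O_x − T·cos43° = 0 → O_x = 2072.98 × 0.731354 = 1516 lb.
ΣF_y = 0: O_y + T·sin43° − 800 − 1250 = 0 → O_y = 2050 − 2072.98 × 0.681998 = 636.2 lb.

T = 2073 lb, O_x = 1516 lb, O_y = 636.2 lb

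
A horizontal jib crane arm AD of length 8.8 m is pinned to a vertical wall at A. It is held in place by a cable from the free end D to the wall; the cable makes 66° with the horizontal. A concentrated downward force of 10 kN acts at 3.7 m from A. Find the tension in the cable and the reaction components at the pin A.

T = 4.602 kN, A_x = 1.872 kN, A_y = 5.795 kN

ΣM about A: T·sin66°·8.8 − 10·3.7 = 0 → T = 37/(8.8·0.913545) = 4.60245 ≈ 4.602 kN.
ΣF_x = 0: A_x − T·cos66° = 0 → A_x = 4.60245 × 0.406737 = 1.872 kN.
ΣF_y = 0: A_y + T·sin66° − 10 = 0 → A_y = 10 − 4.60245 × 0.913545 = 5.795 kN.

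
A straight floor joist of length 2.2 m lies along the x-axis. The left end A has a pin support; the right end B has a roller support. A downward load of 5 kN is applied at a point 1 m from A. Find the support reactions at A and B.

A_x = 0, A_y = 2.727 kN, B_y = 2.273 kN

Moments about A: B_y·2.2 − 5·1 = 0 → B_y = 5/2.2 = 2.27273 ≈ 2.273 kN.
ΣF_y = 0: A_y + 2.27273 − 5 = 0 → A_y = 2.727 kN.
ΣF_x = 0: no horizontal applied forces, so A_x = 0.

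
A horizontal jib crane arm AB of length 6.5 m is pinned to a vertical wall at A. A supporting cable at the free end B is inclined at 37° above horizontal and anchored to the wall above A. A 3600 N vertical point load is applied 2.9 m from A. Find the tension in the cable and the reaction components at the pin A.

ΣM about A: T·sin37°·6.5 − 3600·2.9 = 0 → T = 10440/(6.5·0.601815) = 2668.85 ≈ 2669 N.
ΣF_x = 0: A_x − T·cos37° = 0 → A_x = 2668.85 × 0.798636 = 2131 N.
ΣF_y = 0: A_y + T·sin37° − 3600 = 0 → A_y = 3600 − 2668.85 × 0.601815 = 1994 N.

T = 2669 N, A_x = 2131 N, A_y = 1994 N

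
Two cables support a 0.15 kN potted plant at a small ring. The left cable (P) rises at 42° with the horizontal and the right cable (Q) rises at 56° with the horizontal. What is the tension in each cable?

T_P = 0.08470 kN, T_Q = 0.1126 kN

ΣF_x = 0: −T_P·cos42° + T_Q·cos56° = 0 → T_Q = 1.32896·T_P.
ΣF_y = 0: T_P·sin42° + T_Q·sin56° = 0.15.
Substitute: T_P·(0.669131 + 1.32896·0.829038) = 0.15 → T_P = 0.0847032 ≈ 0.08470 kN.
Then T_Q = 1.32896 × 0.0847032 = 0.1126 kN.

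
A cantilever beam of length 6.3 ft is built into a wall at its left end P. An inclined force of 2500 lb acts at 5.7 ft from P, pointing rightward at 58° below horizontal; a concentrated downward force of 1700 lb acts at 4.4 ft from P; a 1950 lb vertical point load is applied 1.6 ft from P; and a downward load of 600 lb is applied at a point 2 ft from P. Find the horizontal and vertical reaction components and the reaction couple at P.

P_x = -1325 lb, P_y = 6370 lb, M_P = 23880 lb·ft

ΣF_x = 0: P_x + 2500·cos58° = 0 → P_x = -1325 lb.
ΣF_y = 0: P_y − 2500·sin58° − 1700 − 1950 − 600 = 0 → P_y = 6370 lb.
ΣM about P: M_P − 2500·sin58°·5.7 − 1700·4.4 − 1950·1.6 − 600·2 = 0 → M_P = 23880 lb·ft.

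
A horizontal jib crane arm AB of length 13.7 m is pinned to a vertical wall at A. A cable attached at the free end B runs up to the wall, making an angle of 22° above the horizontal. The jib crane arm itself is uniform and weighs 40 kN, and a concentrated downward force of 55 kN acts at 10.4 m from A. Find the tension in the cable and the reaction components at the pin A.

ΣM about A: T·sin22°·13.7 − 40·6.85 − 55·10.4 = 0 → T = 846/(13.7·0.374607) = 164.844 ≈ 164.8 kN.
ΣF_x = 0: A_x − T·cos22° = 0 → A_x = 164.844 × 0.927184 = 152.8 kN.
ΣF_y = 0: A_y + T·sin22° − 40 − 55 = 0 → A_y = 95 − 164.844 × 0.374607 = 33.25 kN.

T = 164.8 kN, A_x = 152.8 kN, A_y = 33.25 kN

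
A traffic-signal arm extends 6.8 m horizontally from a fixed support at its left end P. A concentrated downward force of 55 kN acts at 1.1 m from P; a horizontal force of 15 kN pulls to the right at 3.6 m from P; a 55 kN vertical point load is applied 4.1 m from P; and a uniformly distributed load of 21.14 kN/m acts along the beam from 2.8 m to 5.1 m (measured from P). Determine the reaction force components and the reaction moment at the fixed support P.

Resultant of the distributed load: 21.14 × 2.3 = 48.622 kN at 3.95 m from P.
ΣF_x = 0: P_x + 15 = 0 → P_x = -15.00 kN.
ΣF_y = 0: P_y − 55 − 55 − 21.14·2.3 = 0 → P_y = 158.6 kN.
ΣM about P: M_P − 55·1.1 − 55·4.1 − (21.14·2.3)·3.95 = 0 → M_P = 478.1 kN·m.

P_x = -15.00 kN, P_y = 158.6 kN, M_P = 478.1 kN·m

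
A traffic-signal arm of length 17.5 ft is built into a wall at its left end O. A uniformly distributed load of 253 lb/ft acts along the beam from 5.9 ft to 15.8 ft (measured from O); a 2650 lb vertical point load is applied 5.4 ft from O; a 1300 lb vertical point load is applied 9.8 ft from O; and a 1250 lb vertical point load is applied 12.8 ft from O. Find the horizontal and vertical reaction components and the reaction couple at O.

Resultant of the distributed load: 253 × 9.9 = 2504.7 lb at 10.85 ft from O.
ΣF_x = 0: O_x = 0.
ΣF_y = 0: O_y − 253·9.9 − 2650 − 1300 − 1250 = 0 → O_y = 7705 lb.
ΣM about O: M_O − (253·9.9)·10.85 − 2650·5.4 − 1300·9.8 − 1250·12.8 = 0 → M_O = 70230 lb·ft.

O_x = 0, O_y = 7705 lb, M_O = 70230 lb·ft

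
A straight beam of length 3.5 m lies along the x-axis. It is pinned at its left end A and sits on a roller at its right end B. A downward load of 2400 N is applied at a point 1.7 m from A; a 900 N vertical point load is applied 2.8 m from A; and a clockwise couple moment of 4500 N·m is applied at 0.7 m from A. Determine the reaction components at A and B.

Moments about A: B_y·3.5 − 2400·1.7 − 900·2.8 − 4500 = 0 → B_y = 11100/3.5 = 3171.43 ≈ 3171 N.
ΣF_y = 0: A_y + 3171.43 − 2400 − 900 = 0 → A_y = 128.6 N.
ΣF_x = 0: no horizontal applied forces, so A_x = 0.

A_x = 0, A_y = 128.6 N, B_y = 3171 N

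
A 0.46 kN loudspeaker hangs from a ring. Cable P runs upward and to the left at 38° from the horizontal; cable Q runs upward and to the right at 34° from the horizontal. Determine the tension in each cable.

ΣF_x = 0: −T_P·cos38° + T_Q·cos34° = 0 → T_Q = 0.950513·T_P.
ΣF_y = 0: T_P·sin38° + T_Q·sin34° = 0.46.
Substitute: T_P·(0.615661 + 0.950513·0.559193) = 0.46 → T_P = 0.400983 ≈ 0.4010 kN.
Then T_Q = 0.950513 × 0.400983 = 0.3811 kN.

T_P = 0.4010 kN, T_Q = 0.3811 kN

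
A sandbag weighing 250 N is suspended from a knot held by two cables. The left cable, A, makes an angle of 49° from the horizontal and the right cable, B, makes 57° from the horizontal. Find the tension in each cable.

T_A = 141.6 N, T_B = 170.6 N

ΣF_x = 0: −T_A·cos49° + T_B·cos57° = 0 → T_B = 1.20458·T_A.
ΣF_y = 0: T_A·sin49° + T_B·sin57° = 250.
Substitute: T_A·(0.75471 + 1.20458·0.838671) = 250 → T_A = 141.647 ≈ 141.6 N.
Then T_B = 1.20458 × 141.647 = 170.6 N.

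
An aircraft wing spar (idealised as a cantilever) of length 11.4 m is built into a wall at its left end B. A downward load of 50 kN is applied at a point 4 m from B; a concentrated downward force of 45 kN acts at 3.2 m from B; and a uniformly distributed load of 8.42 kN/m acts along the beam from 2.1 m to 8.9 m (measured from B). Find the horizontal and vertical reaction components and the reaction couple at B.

B_x = 0, B_y = 152.3 kN, M_B = 658.9 kN·m

Resultant of the distributed load: 8.42 × 6.8 = 57.256 kN at 5.5 m from B.
ΣF_x = 0: B_x = 0.
ΣF_y = 0: B_y − 50 − 45 − 8.42·6.8 = 0 → B_y = 152.3 kN.
ΣM about B: M_B − 50·4 − 45·3.2 − (8.42·6.8)·5.5 = 0 → M_B = 658.9 kN·m.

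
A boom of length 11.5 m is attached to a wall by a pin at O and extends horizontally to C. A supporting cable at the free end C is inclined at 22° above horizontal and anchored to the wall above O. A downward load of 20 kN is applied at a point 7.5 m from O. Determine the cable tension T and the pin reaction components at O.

T = 34.82 kN, O_x = 32.28 kN, O_y = 6.957 kN

ΣM about O: T·sin22°·11.5 − 20·7.5 = 0 → T = 150/(11.5·0.374607) = 34.8191 ≈ 34.82 kN.
ΣF_x = 0: O_x − T·cos22° = 0 → O_x = 34.8191 × 0.927184 = 32.28 kN.
ΣF_y = 0: O_y + T·sin22° − 20 = 0 → O_y = 20 − 34.8191 × 0.374607 = 6.957 kN.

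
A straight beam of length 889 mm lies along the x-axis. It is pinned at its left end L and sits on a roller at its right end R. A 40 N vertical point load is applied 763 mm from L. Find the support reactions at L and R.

Moments about L: R_y·889 − 40·763 = 0 → R_y = 30520/889 = 34.3307 ≈ 34.33 N.
ΣF_y = 0: L_y + 34.3307 − 40 = 0 → L_y = 5.669 N.
ΣF_x = 0: no horizontal applied forces, so L_x = 0.

L_x = 0, L_y = 5.669 N, R_y = 34.33 N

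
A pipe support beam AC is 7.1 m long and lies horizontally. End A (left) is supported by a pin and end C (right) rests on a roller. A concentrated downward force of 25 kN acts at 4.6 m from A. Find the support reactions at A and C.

A_x = 0, A_y = 8.803 kN, C_y = 16.20 kN

ΣM about A: C_y·7.1 − 25·4.6 = 0 → C_y = 115/7.1 = 16.1972 ≈ 16.20 kN.
ΣF_y = 0: A_y + 16.1972 − 25 = 0 → A_y = 8.803 kN.
ΣF_x = 0: no horizontal applied forces, so A_x = 0.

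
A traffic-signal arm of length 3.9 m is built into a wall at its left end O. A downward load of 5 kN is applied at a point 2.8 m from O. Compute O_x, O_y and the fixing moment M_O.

O_x = 0, O_y = 5.000 kN, M_O = 14.00 kN·m

ΣF_x = 0: O_x = 0.
ΣF_y = 0: O_y − 5 = 0 → O_y = 5.000 kN.
ΣM about O: M_O − 5·2.8 = 0 → M_O = 14.00 kN·m.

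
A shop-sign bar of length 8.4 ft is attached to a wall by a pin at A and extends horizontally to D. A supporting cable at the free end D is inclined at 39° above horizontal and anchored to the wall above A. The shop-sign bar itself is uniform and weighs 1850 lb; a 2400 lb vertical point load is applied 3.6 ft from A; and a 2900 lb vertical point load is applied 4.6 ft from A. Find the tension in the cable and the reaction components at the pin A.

T = 5628 lb, A_x = 4374 lb, A_y = 3608 lb

ΣM about A: T·sin39°·8.4 − 1850·4.2 − 2400·3.6 − 2900·4.6 = 0 → T = 29750/(8.4·0.62932) = 5627.77 ≈ 5628 lb.
ΣF_x = 0: A_x − T·cos39° = 0 → A_x = 5627.77 × 0.777146 = 4374 lb.
ΣF_y = 0: A_y + T·sin39° − 1850 − 2400 − 2900 = 0 → A_y = 7150 − 5627.77 × 0.62932 = 3608 lb.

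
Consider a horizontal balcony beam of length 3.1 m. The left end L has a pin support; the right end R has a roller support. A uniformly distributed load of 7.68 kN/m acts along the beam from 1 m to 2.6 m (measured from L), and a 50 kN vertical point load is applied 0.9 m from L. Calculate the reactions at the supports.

Resultant of the distributed load: 7.68 × 1.6 = 12.288 kN at 1.8 m from L.
ΣM about L: R_y·3.1 − (7.68·1.6)·1.8 − 50·0.9 = 0 → R_y = 67.1184/3.1 = 21.6511 ≈ 21.65 kN.
ΣF_y = 0: L_y + 21.6511 − 7.68·1.6 − 50 = 0 → L_y = 40.64 kN.
ΣF_x = 0: no horizontal applied forces, so L_x = 0.

L_x = 0, L_y = 40.64 kN, R_y = 21.65 kN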